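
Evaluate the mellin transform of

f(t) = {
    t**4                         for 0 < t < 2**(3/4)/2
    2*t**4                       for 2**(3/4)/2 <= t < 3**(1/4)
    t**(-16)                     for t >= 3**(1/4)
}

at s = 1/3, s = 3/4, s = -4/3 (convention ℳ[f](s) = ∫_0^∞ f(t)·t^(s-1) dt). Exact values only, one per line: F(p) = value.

F(1/3) = 2**(11/12)*(-3807 + 45710*6**(1/12))/65988
F(3/4) = 2**(13/16)*(-4941 + 59330*6**(3/16))/93879
F(-4/3) = 2**(1/3)*(-3159 + 6320*6**(2/3))/16848

invert the power substitution to get t**2 on [0, sqrt(2)/2); 2*t**2 on [sqrt(2)/2, sqrt(3)); t**(-8) on [sqrt(3), ∞)
undo the power substitution: t on [0, 1/2); 2*t on [1/2, 3); t**(-4) on [3, ∞)
slice at 2**(3/4)/2, 3**(1/4), transform all 3 pieces, and sum them
piece [0, 2**(3/4)/2): integrate t**4 against the kernel
segment 2**(3/4)/2 to 3**(1/4) holds 2*t**4; add its integral
on [3**(1/4), ∞): add ∫ t**(-16)·t^(s-1) dt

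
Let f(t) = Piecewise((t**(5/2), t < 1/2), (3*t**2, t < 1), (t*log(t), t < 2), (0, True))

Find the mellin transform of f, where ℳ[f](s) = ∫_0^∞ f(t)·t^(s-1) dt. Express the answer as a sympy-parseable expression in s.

(-8*2**(2*s)*(s + 2)*(2*s + 5) + 12*2**s*(s + 1)**2*(2*s + 5) + 4*2**s*(s + 2)*(2*s + 5) + 8*4**s*(s + 1)*(s + 2)*(2*s + 5)*log(2) + sqrt(2)*(s + 1)**2*(s + 2) - 3*(s + 1)**2*(2*s + 5))/(4*2**s*(s + 1)**2*(s + 2)*(2*s + 5))
  Re(s) > -5/2

remove the shared t-power first: sqrt(t) on [0, 1/2); 3 on [1/2, 1); log(t)/t on [1, 2)
reversing the shared t-power: t**(3/2) on [0, 1/2); 3*t on [1/2, 1); log(t) on [1, 2)
linearity at 1/2, 1 turns ℳ[f](s) into 3 summed integrals
between 0 and 1/2 the integrand is t**(5/2)·t^(s-1)
∫ over [1/2, 1) of 3*t**2·t^(s-1) joins the sum
segment 1 to 2 holds t*log(t); add its integral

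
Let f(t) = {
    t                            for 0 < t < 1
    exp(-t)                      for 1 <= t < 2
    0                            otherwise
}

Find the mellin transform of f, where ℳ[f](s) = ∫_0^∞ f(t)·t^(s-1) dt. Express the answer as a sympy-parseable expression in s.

((s + 1)*uppergamma(s, 1) - (s + 1)*uppergamma(s, 2) + 1)/(s + 1)
  Re(s) > -1

treat the 2 regions marked off by 1 separately and sum
piece [0, 1): integrate t against the kernel
segment [1, 2) carries exp(-t); integrate it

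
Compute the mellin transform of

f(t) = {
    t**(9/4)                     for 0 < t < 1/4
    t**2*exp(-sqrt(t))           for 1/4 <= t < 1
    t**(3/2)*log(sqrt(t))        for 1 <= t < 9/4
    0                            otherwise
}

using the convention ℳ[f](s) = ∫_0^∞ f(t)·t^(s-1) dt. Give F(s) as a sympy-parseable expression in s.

peel off the shared t-power: t**(1/4) on [0, 1/4); exp(-sqrt(t)) on [1/4, 1); log(sqrt(t))/sqrt(t) on [1, 9/4)
undo the power substitution: sqrt(t) on [0, 1/2); exp(-t) on [1/2, 1); log(t)/t on [1, 3/2)
breakpoints 1/4, 1: one integral from each of the 3 segments
on [0, 1/4): add ∫ t**(9/4)·t^(s-1) dt
segment [1/4, 1) carries t**2*exp(-sqrt(t)); integrate it
over [1, 9/4), the kernel integral of t**(3/2)*log(sqrt(t)) enters the sum

2*2**(-2*s - 4)*(3*2**(2*s + 4)*(4*s + 9)*(-4*s + 4*(s + 2)**2 - 7)*uppergamma(2*s + 4, 1/2) - 3*2**(2*s + 4)*(4*s + 9)*(-4*s + 4*(s + 2)**2 - 7)*uppergamma(2*s + 4, 1) + 3*2**(2*s + 4)*(4*s + 9) - 4*3**(2*s + 4)*(s + 2)*(4*s + 9)*log(2) + 4*3**(2*s + 4)*(s + 2)*(4*s + 9)*log(3) - 2*3**(2*s + 4)*(4*s + 9)*log(3) - 2*3**(2*s + 4)*(4*s + 9) + 2*3**(2*s + 4)*(4*s + 9)*log(2) + 3*sqrt(2)*(-4*s + 4*(s + 2)**2 - 7))/(3*(4*s + 9)*(-4*s + 4*(s + 2)**2 - 7))
  Re(s) > -9/4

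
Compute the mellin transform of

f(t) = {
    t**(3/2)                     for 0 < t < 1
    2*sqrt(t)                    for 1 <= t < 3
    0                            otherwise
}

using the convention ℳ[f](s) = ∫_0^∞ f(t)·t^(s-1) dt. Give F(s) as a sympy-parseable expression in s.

(4*sqrt(3)*3**s*(2*s + 3) - 4*s - 10)/((2*s + 1)*(2*s + 3))
  Re(s) > -3/2

the 2 pieces separated at 1 each add one integral
for t in [0, 1): the term is ∫ t**(3/2)·t^(s-1)
segment [1, 3) carries 2*sqrt(t); integrate it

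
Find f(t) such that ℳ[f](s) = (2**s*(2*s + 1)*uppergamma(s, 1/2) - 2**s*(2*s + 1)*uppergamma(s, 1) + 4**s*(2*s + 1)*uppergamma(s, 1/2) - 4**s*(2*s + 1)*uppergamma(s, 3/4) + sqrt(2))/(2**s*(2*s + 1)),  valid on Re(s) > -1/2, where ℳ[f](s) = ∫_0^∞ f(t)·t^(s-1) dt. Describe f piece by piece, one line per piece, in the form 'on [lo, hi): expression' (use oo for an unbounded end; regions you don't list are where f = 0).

on [0, 1/2): sqrt(t)
on [1/2, 1): exp(-t)
on [1, 3/2): exp(-t/2)

linearity at 1/2, 1 turns ℳ[f](s) into 3 summed integrals
between 0 and 1/2 the integrand is sqrt(t)·t^(s-1)
piece [1/2, 1): integrate exp(-t) against the kernel
between 1 and 3/2 the integrand is exp(-t/2)·t^(s-1)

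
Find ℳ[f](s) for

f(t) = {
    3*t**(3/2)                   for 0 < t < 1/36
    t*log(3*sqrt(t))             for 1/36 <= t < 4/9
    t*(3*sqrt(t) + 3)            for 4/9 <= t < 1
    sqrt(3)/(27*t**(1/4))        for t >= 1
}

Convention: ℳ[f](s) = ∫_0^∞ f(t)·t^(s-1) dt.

(96*16**s*(s + 1)*(2*s + 3)*(4*s - 1)*log(2) + 960*2**(4*s)*(1 - 4*s)*(s + 1)**2 - 288*2**(4*s)*(s + 1)*(4*s - 1) - 48*2**(4*s)*(2*s + 3)*(4*s - 1) - 32*sqrt(3)*36**s*(s + 1)**2*(2*s + 3) + 2592*6**(2*s)*(s + 1)**2*(4*s - 1) + 648*6**(2*s)*(s + 1)*(4*s - 1) + 6*(s + 1)**2*(4*s - 1) + 6*(s + 1)*(2*s + 3)*(4*s - 1)*log(2) + 3*(2*s + 3)*(4*s - 1))/(216*6**(2*s)*(s + 1)**2*(2*s + 3)*(4*s - 1))
  -3/2 < Re(s) < 1/4

invert the power substitution to get 3*t**3 on [0, 1/6); t**2*log(3*t) on [1/6, 2/3); t**2*(3*t + 3) on [2/3, 1); …
remove the shared t-power first: 3*t on [0, 1/6); log(3*t) on [1/6, 2/3); 3*t + 3 on [2/3, 1); …
back out the common scale on t: t on [0, 1/2); log(t) on [1/2, 2); t + 3 on [2, 3); …
treat the 4 regions marked off by 1/36, 4/9, 1 separately and sum
segment 0 to 1/36 holds 3*t**(3/2); add its integral
∫ t*log(3*sqrt(t))·t^(s-1) over [1/36, 4/9)
on [4/9, 1) integrate f = t*(3*sqrt(t) + 3) against the kernel
over [1, ∞), the kernel integral of sqrt(3)/(27*t**(1/4)) enters the sum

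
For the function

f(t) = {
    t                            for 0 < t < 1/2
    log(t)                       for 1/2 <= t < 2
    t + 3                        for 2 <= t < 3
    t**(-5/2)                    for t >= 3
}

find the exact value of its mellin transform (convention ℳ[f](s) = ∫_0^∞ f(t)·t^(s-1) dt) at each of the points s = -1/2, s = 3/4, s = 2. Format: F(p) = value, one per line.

F(-1/2) = sqrt(2)*(-486*log(2) + sqrt(2) + 648)/162
F(3/4) = 2**(1/4)*(-436*sqrt(2) + 2*2**(3/4)*3**(1/4) + 65 + log(2**(42 + 84*sqrt(2))) + 180*6**(3/4))/63
F(2) = 2*sqrt(3)/3 + 17*log(2)/8 + 207/16

the 4 pieces separated at 1/2, 2, 3 each add one integral
between 0 and 1/2 the integrand is t·t^(s-1)
piece [1/2, 2): integrate log(t) against the kernel
piece [2, 3): integrate (t + 3) against the kernel
segment 3 to ∞ holds t**(-5/2); add its integral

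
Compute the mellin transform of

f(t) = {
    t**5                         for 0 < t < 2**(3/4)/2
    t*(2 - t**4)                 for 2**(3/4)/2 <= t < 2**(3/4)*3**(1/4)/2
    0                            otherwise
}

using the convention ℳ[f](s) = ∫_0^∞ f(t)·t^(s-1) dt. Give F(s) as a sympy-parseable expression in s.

2**(-s/4 - 5/4)*(3**(s/4 + 1/4)*(s + 1) + 16*3**(s/4 + 1/4) - 2*s - 18)/((s + 1)*(s + 5))
  Re(s) > -5

remove the power substitution first: t**(5/2) on [0, sqrt(2)/2); sqrt(t)*(2 - t**2) on [sqrt(2)/2, sqrt(6)/2)
invert the shared t-power to get t**2 on [0, sqrt(2)/2); 2 - t**2 on [sqrt(2)/2, sqrt(6)/2)
undo the power substitution: t on [0, 1/2); 2 - t on [1/2, 3/2)
slice at 2**(3/4)/2, transform all 2 pieces, and sum them
on [0, 2**(3/4)/2) integrate f = t**5 against the kernel
between 2**(3/4)/2 and 2**(3/4)*3**(1/4)/2 the integrand is t*(2 - t**4)·t^(s-1)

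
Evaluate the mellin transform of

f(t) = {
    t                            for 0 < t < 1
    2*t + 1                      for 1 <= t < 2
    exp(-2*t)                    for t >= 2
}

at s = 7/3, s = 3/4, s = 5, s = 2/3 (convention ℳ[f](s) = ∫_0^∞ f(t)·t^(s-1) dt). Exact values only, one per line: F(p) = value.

F(7/3) = -51/70 + 2**(2/3)*uppergamma(7/3, 4)/8 + 228*2**(1/3)/35
F(3/4) = -40/21 + 2**(1/4)*uppergamma(3/4, 4)/2 + 76*2**(3/4)/21
F(5) = 103*exp(-4)/4 + 821/30
F(2/3) = -21/10 + 2**(1/3)*uppergamma(2/3, 4)/2 + 39*2**(2/3)/10

treat the 3 regions marked off by 1, 2 separately and sum
segment [0, 1) carries t; integrate it
segment 1 to 2 holds (2*t + 1); add its integral
segment 2 to ∞ holds exp(-2*t); add its integral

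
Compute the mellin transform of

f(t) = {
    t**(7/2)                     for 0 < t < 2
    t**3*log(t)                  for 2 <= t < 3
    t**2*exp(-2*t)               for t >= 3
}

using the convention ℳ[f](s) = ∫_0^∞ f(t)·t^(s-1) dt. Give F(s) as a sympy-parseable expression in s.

6**(-s - 2)*(-2*12**(s + 2)*(s + 2)*(2*s + 7)*log(2) - 2*12**(s + 2)*(2*s + 7)*log(2) + 2*12**(s + 2)*(2*s + 7) + 4*12**(s + 2)*sqrt(2)*(2*s + (s + 2)**2 + 5) + 3*18**(s + 2)*(s + 2)*(2*s + 7)*log(3) - 3*18**(s + 2)*(2*s + 7) + 3*18**(s + 2)*(2*s + 7)*log(3) + 3**(s + 2)*(2*s + 7)*(2*s + (s + 2)**2 + 5)*uppergamma(s + 2, 6))/((2*s + 7)*(2*s + (s + 2)**2 + 5))
  Re(s) > -7/2

remove the shared t-power first: t**(3/2) on [0, 2); t*log(t) on [2, 3); exp(-2*t) on [3, ∞)
linearity at 2, 3 turns ℳ[f](s) into 3 summed integrals
segment 0 to 2 holds t**(7/2); add its integral
on [2, 3): add ∫ t**3*log(t)·t^(s-1) dt
for t in [3, ∞): the term is ∫ t**2*exp(-2*t)·t^(s-1)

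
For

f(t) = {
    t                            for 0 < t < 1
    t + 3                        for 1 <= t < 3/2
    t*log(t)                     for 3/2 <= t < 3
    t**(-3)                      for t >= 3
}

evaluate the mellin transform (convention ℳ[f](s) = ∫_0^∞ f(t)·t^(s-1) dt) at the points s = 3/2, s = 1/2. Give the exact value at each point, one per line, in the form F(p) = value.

f breaks at 1, 3/2, 3 into 4 integrals to sum
the [0, 1) slice contributes ∫ t·t^(s-1) dt
on [1, 3/2) integrate f = (t + 3) against the kernel
on [3/2, 3) integrate f = t*log(t) against the kernel
for t in [3, ∞): the term is ∫ t**(-3)·t^(s-1)

F(3/2) = -922*sqrt(3)/675 - 2 + 213*sqrt(6)/100 + log(2**(9*sqrt(6)/20)*3**(-9*sqrt(6)/20 + 18*sqrt(3)/5))
F(1/2) = -6 - 178*sqrt(3)/135 + log(2**(sqrt(6)/2)*3**(-sqrt(6)/2 + 2*sqrt(3))) + 23*sqrt(6)/6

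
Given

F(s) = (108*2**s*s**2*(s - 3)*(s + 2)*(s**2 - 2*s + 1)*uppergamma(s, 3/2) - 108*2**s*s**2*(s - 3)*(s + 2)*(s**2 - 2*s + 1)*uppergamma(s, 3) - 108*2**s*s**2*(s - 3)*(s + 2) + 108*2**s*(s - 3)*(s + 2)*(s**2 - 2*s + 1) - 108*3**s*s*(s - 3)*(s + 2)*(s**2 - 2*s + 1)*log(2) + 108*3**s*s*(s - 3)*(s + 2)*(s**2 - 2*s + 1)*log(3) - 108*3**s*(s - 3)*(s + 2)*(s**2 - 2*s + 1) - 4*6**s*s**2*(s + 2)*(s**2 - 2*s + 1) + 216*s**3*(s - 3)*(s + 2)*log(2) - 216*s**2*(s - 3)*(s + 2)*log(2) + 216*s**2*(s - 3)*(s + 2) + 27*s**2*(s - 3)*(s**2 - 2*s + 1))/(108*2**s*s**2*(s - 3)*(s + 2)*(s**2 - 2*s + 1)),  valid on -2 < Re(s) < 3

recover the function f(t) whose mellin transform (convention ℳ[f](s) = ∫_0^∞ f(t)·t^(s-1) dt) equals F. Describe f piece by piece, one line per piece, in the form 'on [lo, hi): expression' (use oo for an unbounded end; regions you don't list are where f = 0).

on [0, 1/2): t**2
on [1/2, 1): log(t)/t
on [1, 3/2): log(t)
on [3/2, 3): exp(-t)
on [3, oo): t**(-3)

breakpoints 1/2, 1, 3/2, 3: one integral from each of the 5 segments
∫ t**2·t^(s-1) over [0, 1/2)
for t in [1/2, 1): the term is ∫ log(t)/t·t^(s-1)
[1, 3/2) adds the kernel integral of log(t)
piece [3/2, 3): integrate exp(-t) against the kernel
over [3, ∞), the kernel integral of t**(-3) enters the sum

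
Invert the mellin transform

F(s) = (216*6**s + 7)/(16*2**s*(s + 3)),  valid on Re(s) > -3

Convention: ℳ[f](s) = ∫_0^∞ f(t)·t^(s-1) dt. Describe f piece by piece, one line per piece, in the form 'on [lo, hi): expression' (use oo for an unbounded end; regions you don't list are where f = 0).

on [0, 1/2): 4*t**3
on [1/2, 3): t**3/2

cuts at 1/2: linearity sums the 2 kernel integrals
∫ 4*t**3·t^(s-1) over [0, 1/2)
the [1/2, 3) slice contributes ∫ t**3/2·t^(s-1) dt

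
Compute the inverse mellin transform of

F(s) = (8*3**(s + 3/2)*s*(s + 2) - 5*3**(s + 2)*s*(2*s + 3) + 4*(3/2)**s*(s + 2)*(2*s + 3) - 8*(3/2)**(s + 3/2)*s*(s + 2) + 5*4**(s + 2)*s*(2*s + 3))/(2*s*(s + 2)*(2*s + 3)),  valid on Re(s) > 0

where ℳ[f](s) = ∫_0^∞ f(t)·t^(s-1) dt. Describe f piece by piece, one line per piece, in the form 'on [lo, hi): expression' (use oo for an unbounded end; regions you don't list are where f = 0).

the 3 pieces separated at 3/2, 3 each add one integral
[0, 3/2) adds the kernel integral of 2
between 3/2 and 3 the integrand is 2*t**(3/2)·t^(s-1)
segment [3, 4) carries 5*t**2/2; integrate it

on [0, 3/2): 2
on [3/2, 3): 2*t**(3/2)
on [3, 4): 5*t**2/2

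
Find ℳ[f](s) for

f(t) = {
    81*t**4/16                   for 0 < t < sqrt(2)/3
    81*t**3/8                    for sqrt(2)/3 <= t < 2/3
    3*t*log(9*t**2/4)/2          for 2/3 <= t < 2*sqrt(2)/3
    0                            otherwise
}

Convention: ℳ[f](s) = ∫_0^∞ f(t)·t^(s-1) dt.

undo the common scale on t: t**4 on [0, sqrt(2)/2); 3*t**3 on [sqrt(2)/2, 1); t*log(t**2) on [1, sqrt(2))
back out the power substitution: t**2 on [0, 1/2); 3*t**(3/2) on [1/2, 1); sqrt(t)*log(t) on [1, 2)
back out the shared t-power: t**(3/2) on [0, 1/2); 3*t on [1/2, 1); log(t) on [1, 2)
the 3 pieces separated at sqrt(2)/3, 2/3 each add one integral
for t in [0, sqrt(2)/3): the term is ∫ 81*t**4/16·t^(s-1)
for t in [sqrt(2)/3, 2/3): the term is ∫ 81*t**3/8·t^(s-1)
segment 2/3 to 2*sqrt(2)/3 holds 3*t*log(9*t**2/4)/2; add its integral

2**(s/2 - 5/2)*(8*2**s*(s + 1)*(s + 3)*(s + 4)*log(2) + 3*2**(s/2 + 5/2)*(s + 1)**2*(s + 4) + 2**(s/2 + 7/2)*(s + 3)*(s + 4) - 2**(s + 4)*(s + 3)*(s + 4) + 6*(-s - 4)*(s + 1)**2 + sqrt(2)*(s + 1)**2*(s + 3))/(3**s*(s + 1)**2*(s + 3)*(s + 4))
  Re(s) > -4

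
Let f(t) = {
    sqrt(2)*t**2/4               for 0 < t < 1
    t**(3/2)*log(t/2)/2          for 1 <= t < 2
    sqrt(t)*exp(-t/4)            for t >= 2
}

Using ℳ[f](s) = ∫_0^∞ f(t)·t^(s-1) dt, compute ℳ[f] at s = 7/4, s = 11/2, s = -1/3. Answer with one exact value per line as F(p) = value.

back out the shared t-power: sqrt(2)*t**(3/2)/4 on [0, 1); t*log(t/2)/2 on [1, 2); exp(-t/4) on [2, ∞)
reversing the common scale on t: t**(3/2) on [0, 1/2); t*log(t) on [1/2, 1); exp(-t/2) on [1, ∞)
the 3 pieces separated at 1, 2 each add one integral
for t in [0, 1): the term is ∫ sqrt(2)*t**2/4·t^(s-1)
segment 1 to 2 holds t**(3/2)*log(t/2)/2; add its integral
[2, ∞) adds the kernel integral of sqrt(t)*exp(-t/4)

F(7/4) = -64*2**(1/4)/169 + 8/169 + sqrt(2)/15 + 2*log(2)/13 + 16*sqrt(2)*uppergamma(9/4, 1/2)
F(11/2) = -127/98 + sqrt(2)/30 + log(2)/14 + 810368*exp(-1/2)
F(-1/3) = -36*2**(1/6)/49 + 3*sqrt(2)/20 + 3*log(2)/7 + 18/49 + 2**(1/3)*uppergamma(1/6, 1/2)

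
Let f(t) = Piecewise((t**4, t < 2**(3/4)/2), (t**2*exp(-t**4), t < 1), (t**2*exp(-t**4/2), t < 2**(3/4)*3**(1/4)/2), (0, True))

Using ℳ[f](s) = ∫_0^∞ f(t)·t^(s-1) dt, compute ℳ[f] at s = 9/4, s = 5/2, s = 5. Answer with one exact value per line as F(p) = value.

remove the power substitution first: t**2 on [0, sqrt(2)/2); t*exp(-t**2) on [sqrt(2)/2, 1); t*exp(-t**2/2) on [1, sqrt(6)/2)
back out the shared t-power: t on [0, sqrt(2)/2); exp(-t**2) on [sqrt(2)/2, 1); exp(-t**2/2) on [1, sqrt(6)/2)
undo the power substitution: sqrt(t) on [0, 1/2); exp(-t) on [1/2, 1); exp(-t/2) on [1, 3/2)
breakpoints 2**(3/4)/2, 1: one integral from each of the 3 segments
the [0, 2**(3/4)/2) slice contributes ∫ t**4·t^(s-1) dt
on [2**(3/4)/2, 1): add ∫ t**2*exp(-t**4)·t^(s-1) dt
[1, 2**(3/4)*3**(1/4)/2) adds the kernel integral of t**2*exp(-t**4/2)

F(9/4) = -2**(1/16)*uppergamma(17/16, 3/4)/2 - uppergamma(17/16, 1)/4 + 2**(7/16)/25 + uppergamma(17/16, 1/2)/4 + 2**(1/16)*uppergamma(17/16, 1/2)/2
F(5/2) = -2**(1/8)*uppergamma(9/8, 3/4)/2 - uppergamma(9/8, 1)/4 + 2**(3/8)/26 + uppergamma(9/8, 1/2)/4 + 2**(1/8)*uppergamma(9/8, 1/2)/2
F(5) = -2**(3/4)*uppergamma(7/4, 3/4)/2 - uppergamma(7/4, 1)/4 + 2**(3/4)/72 + uppergamma(7/4, 1/2)/4 + 2**(3/4)*uppergamma(7/4, 1/2)/2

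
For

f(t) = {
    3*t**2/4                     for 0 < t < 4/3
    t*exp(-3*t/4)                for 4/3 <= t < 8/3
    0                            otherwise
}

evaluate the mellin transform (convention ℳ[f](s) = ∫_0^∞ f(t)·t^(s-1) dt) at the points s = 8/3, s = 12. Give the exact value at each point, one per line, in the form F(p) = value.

invert the shared t-power to get 3*t/4 on [0, 4/3); exp(-3*t/4) on [4/3, 8/3)
remove the common scale on t first: t/2 on [0, 2); exp(-t/2) on [2, 4)
remove the common scale on t first: t on [0, 1); exp(-t) on [1, 2)
along the cuts 4/3, ℳ[f](s) splits into 2 integrals
segment 0 to 4/3 holds 3*t**2/4; add its integral
between 4/3 and 8/3 the integrand is t*exp(-3*t/4)·t^(s-1)

F(8/3) = 64*6**(1/3)*(-14*uppergamma(11/3, 2) + 3 + 14*uppergamma(11/3, 1))/567
F(12) = 33554432*(-49551165440 + exp(2) + 18228858830*E)*exp(-2)/11160261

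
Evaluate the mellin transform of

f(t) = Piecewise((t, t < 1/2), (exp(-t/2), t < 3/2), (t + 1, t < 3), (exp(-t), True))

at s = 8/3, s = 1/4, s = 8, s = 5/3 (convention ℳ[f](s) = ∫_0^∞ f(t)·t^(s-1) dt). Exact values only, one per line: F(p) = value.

cuts at 1/2, 3/2, 3: linearity sums the 4 kernel integrals
on [0, 1/2): add ∫ t·t^(s-1) dt
on [1/2, 3/2) integrate f = exp(-t/2) against the kernel
∫ over [3/2, 3) of (t + 1)·t^(s-1) joins the sum
∫ over [3, ∞) of exp(-t)·t^(s-1) joins the sum

F(8/3) = 2**(1/3)*(-2816*2**(1/3)*uppergamma(8/3, 3/4) - 621*3**(2/3) + 12 + 352*2**(2/3)*uppergamma(8/3, 3) + 2816*2**(1/3)*uppergamma(8/3, 1/4) + 3780*6**(2/3))/704
F(1/4) = -13*2**(3/4)*3**(1/4)/5 - 2**(1/4)*uppergamma(1/4, 3/4) + uppergamma(1/4, 3) + 2**(3/4)/5 + 2**(1/4)*uppergamma(1/4, 1/4) + 32*3**(1/4)/5
F(8) = -174811815*exp(-3/4)/64 + 55289551/18432 + 100026*exp(-3) + 106028861*exp(-1/4)/64
F(5/3) = 2**(1/3)*(-279*3**(2/3) - 640*2**(1/3)*uppergamma(5/3, 3/4) + 15 + 160*2**(2/3)*uppergamma(5/3, 3) + 640*2**(1/3)*uppergamma(5/3, 1/4) + 828*6**(2/3))/320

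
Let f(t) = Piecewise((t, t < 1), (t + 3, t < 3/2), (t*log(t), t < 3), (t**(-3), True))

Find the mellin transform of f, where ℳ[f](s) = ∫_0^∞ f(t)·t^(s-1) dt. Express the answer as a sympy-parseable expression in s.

(-162*2**s*s*(s - 3)*(s**2 + 2*s + 1) - 162*2**s*(s - 3)*(s**2 + 2*s + 1) - 81*3**s*s**2*(s - 3)*(s + 1)*log(3) + 81*3**s*s**2*(s - 3)*(s + 1)*log(2) - 81*3**s*s*(s - 3)*(s + 1)*log(3) + 81*3**s*s*(s - 3)*(s + 1)*log(2) + 81*3**s*s*(s - 3)*(s + 1) + 243*3**s*s*(s - 3)*(s**2 + 2*s + 1) + 162*3**s*(s - 3)*(s**2 + 2*s + 1) + 162*6**s*s**2*(s - 3)*(s + 1)*log(3) - 162*6**s*s*(s - 3)*(s + 1) + 162*6**s*s*(s - 3)*(s + 1)*log(3) - 2*6**s*s*(s + 1)*(s**2 + 2*s + 1))/(54*2**s*s*(s - 3)*(s + 1)*(s**2 + 2*s + 1))
  -1 < Re(s) < 3

integrate the 4 segments split at 1, 3/2, 3, then add the results
piece [0, 1): integrate t against the kernel
between 1 and 3/2 the integrand is (t + 3)·t^(s-1)
segment [3/2, 3) carries t*log(t); integrate it
∫ t**(-3)·t^(s-1) over [3, ∞)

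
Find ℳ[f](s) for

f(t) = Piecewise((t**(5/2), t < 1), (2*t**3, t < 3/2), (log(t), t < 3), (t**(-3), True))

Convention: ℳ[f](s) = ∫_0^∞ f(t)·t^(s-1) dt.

back out the shared t-power: t**(3/2) on [0, 1); 2*t**2 on [1, 3/2); log(t)/t on [3/2, 3); …
along the cuts 1, 3/2, 3, ℳ[f](s) splits into 4 integrals
∫ over [0, 1) of t**(5/2)·t^(s-1) joins the sum
the [1, 3/2) slice contributes ∫ 2*t**3·t^(s-1) dt
segment 3/2 to 3 holds log(t); add its integral
∫ t**(-3)·t^(s-1) over [3, ∞)

2**(-s - 1)*(324*2**(s + 1)*(s - 3)*(s + 3)*(-2*s + (s + 1)**2 - 1) - 324*2**(s + 1)*(s - 3)*(2*s + 5)*(-2*s + (s + 1)**2 - 1) - 108*3**(s + 1)*(s - 3)*(s + 1)*(s + 3)*(2*s + 5)*log(3) + 108*3**(s + 1)*(s - 3)*(s + 1)*(s + 3)*(2*s + 5)*log(2) - 108*3**(s + 1)*(s - 3)*(s + 3)*(2*s + 5)*log(2) + 108*3**(s + 1)*(s - 3)*(s + 3)*(2*s + 5) + 108*3**(s + 1)*(s - 3)*(s + 3)*(2*s + 5)*log(3) + 729*3**(s + 1)*(s - 3)*(2*s + 5)*(-2*s + (s + 1)**2 - 1) + 54*6**(s + 1)*(s - 3)*(s + 1)*(s + 3)*(2*s + 5)*log(3) - 54*6**(s + 1)*(s - 3)*(s + 3)*(2*s + 5)*log(3) - 54*6**(s + 1)*(s - 3)*(s + 3)*(2*s + 5) - 2*6**(s + 1)*(s + 3)*(2*s + 5)*(-2*s + (s + 1)**2 - 1))/(162*(s - 3)*(s + 3)*(2*s + 5)*(-2*s + (s + 1)**2 - 1))
  -5/2 < Re(s) < 3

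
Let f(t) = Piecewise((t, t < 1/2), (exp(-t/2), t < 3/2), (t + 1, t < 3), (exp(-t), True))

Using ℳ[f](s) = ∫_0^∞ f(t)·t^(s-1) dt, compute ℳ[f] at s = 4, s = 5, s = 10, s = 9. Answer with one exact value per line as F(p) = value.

F(4) = -807*exp(-3/4)/4 + 78*exp(-3) + 21143/320 + 493*exp(-1/4)/4
F(5) = -12993*exp(-3/4)/8 + 393*exp(-3) + 80009/480 + 7889*exp(-1/4)/8
F(10) = -201383466759*exp(-3/4)/256 + 2477577947/112640 + 7280604*exp(-3) + 122145247909*exp(-1/4)/256
F(9) = -5593984641*exp(-3/4)/128 + 20689567/2560 + 806769*exp(-3) + 3392923553*exp(-1/4)/128

integrate the 4 segments split at 1/2, 3/2, 3, then add the results
the [0, 1/2) slice contributes ∫ t·t^(s-1) dt
for t in [1/2, 3/2): the term is ∫ exp(-t/2)·t^(s-1)
∫ (t + 1)·t^(s-1) over [3/2, 3)
∫ exp(-t)·t^(s-1) over [3, ∞)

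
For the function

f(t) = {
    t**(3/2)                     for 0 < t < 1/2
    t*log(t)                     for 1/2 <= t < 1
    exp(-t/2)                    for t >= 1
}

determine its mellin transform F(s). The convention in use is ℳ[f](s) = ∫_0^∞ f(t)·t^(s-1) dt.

(2*2**(2*s)*(2*s + 3)*(s**2 + 2*s + 1)*uppergamma(s, 1/2) - 2*2**s*(2*s + 3) + s*(2*s + 3)*log(2) + 2*s + (2*s + 3)*log(2) + sqrt(2)*(s**2 + 2*s + 1) + 3)/(2*2**s*(2*s + 3)*(s**2 + 2*s + 1))
  Re(s) > -3/2

slice at 1/2, 1, transform all 3 pieces, and sum them
the [0, 1/2) slice contributes ∫ t**(3/2)·t^(s-1) dt
over [1/2, 1), the kernel integral of t*log(t) enters the sum
for t in [1, ∞): the term is ∫ exp(-t/2)·t^(s-1)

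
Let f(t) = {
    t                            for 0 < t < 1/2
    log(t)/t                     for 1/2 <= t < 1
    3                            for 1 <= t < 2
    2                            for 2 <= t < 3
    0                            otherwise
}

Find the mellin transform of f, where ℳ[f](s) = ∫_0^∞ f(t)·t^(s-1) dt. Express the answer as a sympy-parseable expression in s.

(2*2**(2*s)*(s + 1)*(s**2 - 2*s + 1) - 2*2**s*s*(s + 1) - 6*2**s*(s + 1)*(s**2 - 2*s + 1) + 4*6**s*(s + 1)*(s**2 - 2*s + 1) + 4*s**2*(s + 1)*log(2) - 4*s*(s + 1)*log(2) + 4*s*(s + 1) + s*(s**2 - 2*s + 1))/(2*2**s*s*(s + 1)*(s**2 - 2*s + 1))
  Re(s) > -1

the 4 pieces separated at 1/2, 1, 2 each add one integral
∫ t·t^(s-1) over [0, 1/2)
[1/2, 1) adds the kernel integral of log(t)/t
segment [1, 2) carries 3; integrate it
∫ 2·t^(s-1) over [2, 3)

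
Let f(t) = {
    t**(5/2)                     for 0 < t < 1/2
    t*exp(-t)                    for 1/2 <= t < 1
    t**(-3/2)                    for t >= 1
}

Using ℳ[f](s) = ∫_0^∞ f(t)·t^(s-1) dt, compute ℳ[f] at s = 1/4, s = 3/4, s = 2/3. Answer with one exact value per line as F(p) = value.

F(1/4) = -uppergamma(5/4, 1) + 2**(1/4)/22 + uppergamma(5/4, 1/2) + 4/5
F(3/4) = -uppergamma(7/4, 1) + 2**(3/4)/52 + uppergamma(7/4, 1/2) + 4/3
F(2/3) = -uppergamma(5/3, 1) + 3*2**(5/6)/152 + uppergamma(5/3, 1/2) + 6/5

back out the shared t-power: sqrt(t) on [0, 1/2); exp(-t)/t on [1/2, 1); t**(-7/2) on [1, ∞)
remove the shared t-power first: t**(3/2) on [0, 1/2); exp(-t) on [1/2, 1); t**(-5/2) on [1, ∞)
integrate the 3 segments split at 1/2, 1, then add the results
for t in [0, 1/2): the term is ∫ t**(5/2)·t^(s-1)
between 1/2 and 1 the integrand is t*exp(-t)·t^(s-1)
over [1, ∞), the kernel integral of t**(-3/2) enters the sum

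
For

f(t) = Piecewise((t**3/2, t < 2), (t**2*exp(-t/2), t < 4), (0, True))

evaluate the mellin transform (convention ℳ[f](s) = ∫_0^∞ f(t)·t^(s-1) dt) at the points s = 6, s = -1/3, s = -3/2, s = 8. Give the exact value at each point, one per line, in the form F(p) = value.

F(6) = -9523200*exp(-2) + 256/9 + 3507200*exp(-1)
F(-1/3) = 2**(2/3)*(-8*uppergamma(5/3, 2) + 3 + 8*uppergamma(5/3, 1))/4
F(-3/2) = sqrt(2)*(-sqrt(pi)*erfc(sqrt(2)) + sqrt(pi)*erfc(1) + 2/3)
F(8) = -2745565184*exp(-2) + 1024/11 + 1010083840*exp(-1)

reversing the shared t-power: t/2 on [0, 2); exp(-t/2) on [2, 4)
back out the common scale on t: t on [0, 1); exp(-t) on [1, 2)
treat the 2 regions marked off by 2 separately and sum
segment [0, 2) carries t**3/2; integrate it
over [2, 4), the kernel integral of t**2*exp(-t/2) enters the sum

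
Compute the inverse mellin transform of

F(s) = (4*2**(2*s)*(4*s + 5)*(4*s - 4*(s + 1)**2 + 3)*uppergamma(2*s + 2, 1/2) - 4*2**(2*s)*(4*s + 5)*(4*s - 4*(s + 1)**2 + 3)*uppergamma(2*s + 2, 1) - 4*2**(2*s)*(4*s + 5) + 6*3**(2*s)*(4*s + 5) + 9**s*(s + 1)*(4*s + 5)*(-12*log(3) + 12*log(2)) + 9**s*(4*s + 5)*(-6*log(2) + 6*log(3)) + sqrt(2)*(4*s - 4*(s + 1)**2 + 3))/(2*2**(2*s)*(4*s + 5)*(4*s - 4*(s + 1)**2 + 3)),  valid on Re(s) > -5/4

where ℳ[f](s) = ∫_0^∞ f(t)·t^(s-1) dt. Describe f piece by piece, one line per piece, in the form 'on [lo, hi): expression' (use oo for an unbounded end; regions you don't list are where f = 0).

on [0, 1/4): t**(5/4)
on [1/4, 1): t*exp(-sqrt(t))
on [1, 9/4): sqrt(t)*log(sqrt(t))

the shared t-power comes off first: t**(1/4) on [0, 1/4); exp(-sqrt(t)) on [1/4, 1); log(sqrt(t))/sqrt(t) on [1, 9/4)
remove the power substitution first: sqrt(t) on [0, 1/2); exp(-t) on [1/2, 1); log(t)/t on [1, 3/2)
breakpoints 1/4, 1: one integral from each of the 3 segments
∫ t**(5/4)·t^(s-1) over [0, 1/4)
on [1/4, 1) integrate f = t*exp(-sqrt(t)) against the kernel
on [1, 9/4) integrate f = sqrt(t)*log(sqrt(t)) against the kernel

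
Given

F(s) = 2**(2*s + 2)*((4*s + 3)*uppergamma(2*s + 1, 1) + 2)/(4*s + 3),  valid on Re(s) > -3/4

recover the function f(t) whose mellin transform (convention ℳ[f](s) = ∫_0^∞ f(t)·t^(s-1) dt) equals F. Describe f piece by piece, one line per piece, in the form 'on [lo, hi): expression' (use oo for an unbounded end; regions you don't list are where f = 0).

back out the shared t-power: sqrt(2)*t**(1/4)/2 on [0, 4); exp(-sqrt(t)/2) on [4, ∞)
invert the power substitution to get sqrt(2)*sqrt(t)/2 on [0, 2); exp(-t/2) on [2, ∞)
peel off the common scale on t: sqrt(t) on [0, 1); exp(-t) on [1, ∞)
summing 2 kernel integrals split by 4 yields ℳ[f](s)
on [0, 4) integrate f = sqrt(2)*t**(3/4)/2 against the kernel
[4, ∞) adds the kernel integral of sqrt(t)*exp(-sqrt(t)/2)

on [0, 4): sqrt(2)*t**(3/4)/2
on [4, oo): sqrt(t)*exp(-sqrt(t)/2)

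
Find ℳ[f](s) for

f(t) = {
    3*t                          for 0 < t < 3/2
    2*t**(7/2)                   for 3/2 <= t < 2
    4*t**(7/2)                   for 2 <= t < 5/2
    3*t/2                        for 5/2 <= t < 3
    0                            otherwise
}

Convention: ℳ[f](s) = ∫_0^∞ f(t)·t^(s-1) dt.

integrate the 4 segments split at 3/2, 2, 5/2, then add the results
over [0, 3/2), the kernel integral of 3*t enters the sum
over [3/2, 2), the kernel integral of 2*t**(7/2) enters the sum
the [2, 5/2) slice contributes ∫ 4*t**(7/2)·t^(s-1) dt
on [5/2, 3) integrate f = 3*t/2 against the kernel

(-8*2**(s + 7/2)*(s + 1) + 3*3**(s + 1)*(2*s + 7) + 6*(3/2)**(s + 1)*(2*s + 7) - 8*(3/2)**(s + 7/2)*(s + 1) - 3*(5/2)**(s + 1)*(2*s + 7) + 16*(5/2)**(s + 7/2)*(s + 1))/(2*(s + 1)*(2*s + 7))
  Re(s) > -1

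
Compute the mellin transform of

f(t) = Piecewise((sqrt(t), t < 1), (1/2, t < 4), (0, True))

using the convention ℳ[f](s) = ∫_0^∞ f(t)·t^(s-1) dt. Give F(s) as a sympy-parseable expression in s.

(4**s*(2*s + 1)/2 + s - 1/2)/(s*(2*s + 1))
  Re(s) > -1/2

invert the power substitution to get t on [0, 1); 1/2 on [1, 2)
treat the 2 regions marked off by 1 separately and sum
the [0, 1) slice contributes ∫ sqrt(t)·t^(s-1) dt
for t in [1, 4): the term is ∫ 1/2·t^(s-1)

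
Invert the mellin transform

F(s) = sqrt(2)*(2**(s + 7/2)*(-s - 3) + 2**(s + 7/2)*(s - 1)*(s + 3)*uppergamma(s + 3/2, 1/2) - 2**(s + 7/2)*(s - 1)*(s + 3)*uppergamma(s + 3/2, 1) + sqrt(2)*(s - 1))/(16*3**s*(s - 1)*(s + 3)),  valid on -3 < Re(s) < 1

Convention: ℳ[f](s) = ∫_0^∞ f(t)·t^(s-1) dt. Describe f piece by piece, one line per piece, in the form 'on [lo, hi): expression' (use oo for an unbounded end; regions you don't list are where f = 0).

on [0, 1/3): 27*t**3/8
on [1/3, 2/3): 3*sqrt(6)*t**(3/2)*exp(-3*t/2)/4
on [2/3, oo): 2/(3*t)

invert the common scale on t to get t**3 on [0, 1/2); t**(3/2)*exp(-t) on [1/2, 1); 1/t on [1, ∞)
peel off the shared t-power: t**(5/2) on [0, 1/2); t*exp(-t) on [1/2, 1); t**(-3/2) on [1, ∞)
the shared t-power comes off first: t**(3/2) on [0, 1/2); exp(-t) on [1/2, 1); t**(-5/2) on [1, ∞)
slice at 1/3, 2/3, transform all 3 pieces, and sum them
the [0, 1/3) slice contributes ∫ 27*t**3/8·t^(s-1) dt
on [1/3, 2/3) integrate f = 3*sqrt(6)*t**(3/2)*exp(-3*t/2)/4 against the kernel
piece [2/3, ∞): integrate 2/(3*t) against the kernel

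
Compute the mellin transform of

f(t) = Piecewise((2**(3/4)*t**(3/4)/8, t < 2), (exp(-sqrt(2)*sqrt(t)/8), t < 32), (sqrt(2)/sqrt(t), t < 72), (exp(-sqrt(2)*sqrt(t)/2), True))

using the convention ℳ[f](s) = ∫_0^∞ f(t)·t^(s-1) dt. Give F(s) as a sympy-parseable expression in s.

remove the common scale on t first: sqrt(2)*t**(3/4)/4 on [0, 1); exp(-sqrt(t)/4) on [1, 16); 1/sqrt(t) on [16, 36); …
undo the power substitution: sqrt(2)*t**(3/2)/4 on [0, 1); exp(-t/4) on [1, 4); 1/t on [4, 6); …
reversing the common scale on t: t**(3/2) on [0, 1/2); exp(-t/2) on [1/2, 2); 1/(2*t) on [2, 3); …
slice at 2, 32, 72, transform all 4 pieces, and sum them
∫ 2**(3/4)*t**(3/4)/8·t^(s-1) over [0, 2)
segment 2 to 32 holds exp(-sqrt(2)*sqrt(t)/8); add its integral
over [32, 72), the kernel integral of sqrt(2)/sqrt(t) enters the sum
the [72, ∞) slice contributes ∫ exp(-sqrt(2)*sqrt(t)/2)·t^(s-1) dt

2**(3*s)*(2*1296**s*(4*s + 3) + 12*576**s*(2*s - 1)*(4*s + 3)*uppergamma(2*s, 1/4) - 12*576**s*(2*s - 1)*(4*s + 3)*uppergamma(2*s, 1) - 3*576**s*(4*s + 3) + 12*6**(2*s)*(2*s - 1)*(4*s + 3)*uppergamma(2*s, 6) + 6*sqrt(2)*6**(2*s)*(2*s - 1))/(6*144**s*(2*s - 1)*(4*s + 3))
  Re(s) > -3/4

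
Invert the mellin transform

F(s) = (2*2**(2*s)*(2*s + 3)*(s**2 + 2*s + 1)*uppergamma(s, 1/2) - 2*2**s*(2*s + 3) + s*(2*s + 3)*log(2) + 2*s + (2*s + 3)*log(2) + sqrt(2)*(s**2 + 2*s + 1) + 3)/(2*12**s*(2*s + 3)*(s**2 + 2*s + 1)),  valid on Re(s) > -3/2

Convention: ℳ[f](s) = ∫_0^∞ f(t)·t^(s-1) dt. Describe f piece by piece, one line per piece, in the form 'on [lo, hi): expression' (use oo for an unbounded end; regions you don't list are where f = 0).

on [0, 1/12): 6*sqrt(6)*t**(3/2)
on [1/12, 1/6): 6*t*log(6*t)
on [1/6, oo): exp(-3*t)

undo the common scale on t: 3*sqrt(3)*t**(3/2) on [0, 1/6); 3*t*log(3*t) on [1/6, 1/3); exp(-3*t/2) on [1/3, ∞)
strip the common scale on t: t**(3/2) on [0, 1/2); t*log(t) on [1/2, 1); exp(-t/2) on [1, ∞)
decompose at 1/12, 1/6; ℳ[f](s) sums the 3 pieces' integrals
piece [0, 1/12): integrate 6*sqrt(6)*t**(3/2) against the kernel
between 1/12 and 1/6 the integrand is 6*t*log(6*t)·t^(s-1)
segment 1/6 to ∞ holds exp(-3*t); add its integral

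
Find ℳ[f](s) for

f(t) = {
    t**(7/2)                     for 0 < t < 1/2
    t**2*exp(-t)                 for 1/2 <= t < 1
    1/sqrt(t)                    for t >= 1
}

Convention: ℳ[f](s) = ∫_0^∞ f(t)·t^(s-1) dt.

undo the shared t-power: t**(3/2) on [0, 1/2); exp(-t) on [1/2, 1); t**(-5/2) on [1, ∞)
split f at 1/2, 1: ℳ[f](s) collects 3 kernel integrals
for t in [0, 1/2): the term is ∫ t**(7/2)·t^(s-1)
∫ t**2*exp(-t)·t^(s-1) over [1/2, 1)
∫ 1/sqrt(t)·t^(s-1) over [1, ∞)

(8*2**s*(2*s - 1)*(2*s + 7)*uppergamma(s + 2, 1/2) - 8*2**s*(2*s - 1)*(2*s + 7)*uppergamma(s + 2, 1) - 16*2**s*(2*s + 7) + sqrt(2)*(2*s - 1))/(8*2**s*(2*s - 1)*(2*s + 7))
  -7/2 < Re(s) < 1/2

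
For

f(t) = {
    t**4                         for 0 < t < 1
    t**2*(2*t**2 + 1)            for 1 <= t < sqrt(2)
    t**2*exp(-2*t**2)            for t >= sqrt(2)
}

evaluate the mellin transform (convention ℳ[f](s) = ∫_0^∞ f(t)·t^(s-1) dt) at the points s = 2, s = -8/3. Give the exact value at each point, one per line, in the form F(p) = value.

the power substitution comes off first: t**2 on [0, 1); t*(2*t + 1) on [1, 2); t*exp(-2*t) on [2, ∞)
invert the shared t-power to get 1 on [0, 1); (2*t + 1)/t on [1, 2); exp(-2*t)/t on [2, ∞)
strip the shared t-power: t on [0, 1); 2*t + 1 on [1, 2); exp(-2*t) on [2, ∞)
breakpoints 1, sqrt(2): one integral from each of the 3 segments
segment 0 to 1 holds t**4; add its integral
piece [1, sqrt(2)): integrate t**2*(2*t**2 + 1) against the kernel
on [sqrt(2), ∞) integrate f = t**2*exp(-2*t**2) against the kernel

F(2) = 5*exp(-4)/8 + 13/4
F(-8/3) = 2**(1/3)*uppergamma(-1/3, 4)/2 + 3/4 + 3*2**(2/3)/4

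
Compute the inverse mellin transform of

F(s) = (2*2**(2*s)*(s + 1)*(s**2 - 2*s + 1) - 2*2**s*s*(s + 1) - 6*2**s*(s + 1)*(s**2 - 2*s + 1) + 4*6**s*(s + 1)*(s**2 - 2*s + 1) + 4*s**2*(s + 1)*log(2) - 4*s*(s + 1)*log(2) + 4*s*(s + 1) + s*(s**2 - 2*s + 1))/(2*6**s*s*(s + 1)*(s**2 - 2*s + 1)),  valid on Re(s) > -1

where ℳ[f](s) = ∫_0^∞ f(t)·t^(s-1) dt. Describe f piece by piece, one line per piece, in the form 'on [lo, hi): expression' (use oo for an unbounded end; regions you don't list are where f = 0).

back out the common scale on t: t on [0, 1/2); log(t)/t on [1/2, 1); 3 on [1, 2); …
split f at 1/6, 1/3, 2/3: ℳ[f](s) collects 4 kernel integrals
over [0, 1/6), the kernel integral of 3*t enters the sum
piece [1/6, 1/3): integrate log(3*t)/(3*t) against the kernel
piece [1/3, 2/3): integrate 3 against the kernel
segment 2/3 to 1 holds 2; add its integral

on [0, 1/6): 3*t
on [1/6, 1/3): log(3*t)/(3*t)
on [1/3, 2/3): 3
on [2/3, 1): 2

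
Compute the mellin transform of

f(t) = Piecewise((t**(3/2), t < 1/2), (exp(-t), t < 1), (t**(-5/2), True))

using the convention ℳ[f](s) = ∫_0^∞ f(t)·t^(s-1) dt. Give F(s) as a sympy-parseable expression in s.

(2*2**s*(2*s - 5)*(2*s + 3)*uppergamma(s, 1/2) - 2*2**s*(2*s - 5)*(2*s + 3)*uppergamma(s, 1) - 4*2**s*(2*s + 3) + sqrt(2)*(2*s - 5))/(2*2**s*(2*s - 5)*(2*s + 3))
  -3/2 < Re(s) < 5/2

cuts at 1/2, 1: linearity sums the 3 kernel integrals
over [0, 1/2), the kernel integral of t**(3/2) enters the sum
over [1/2, 1), the kernel integral of exp(-t) enters the sum
on [1, ∞): add ∫ t**(-5/2)·t^(s-1) dt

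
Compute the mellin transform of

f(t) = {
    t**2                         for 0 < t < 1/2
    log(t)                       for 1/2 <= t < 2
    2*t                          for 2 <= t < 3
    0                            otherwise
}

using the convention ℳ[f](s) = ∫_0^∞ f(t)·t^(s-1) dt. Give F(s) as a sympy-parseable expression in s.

slice at 1/2, 2, transform all 3 pieces, and sum them
piece [0, 1/2): integrate t**2 against the kernel
segment [1/2, 2) carries log(t); integrate it
segment 2 to 3 holds 2*t; add its integral

(-16*2**(2*s)*s**2*(s + 2) + 4*2**(2*s)*s*(s + 1)*(s + 2)*log(2) - 4*2**(2*s)*(s + 1)*(s + 2) + 24*6**s*s**2*(s + 2) + s**2*(s + 1) + 4*s*(s + 1)*(s + 2)*log(2) + 4*(s + 1)*(s + 2))/(4*2**s*s**2*(s + 1)*(s + 2))
  Re(s) > -2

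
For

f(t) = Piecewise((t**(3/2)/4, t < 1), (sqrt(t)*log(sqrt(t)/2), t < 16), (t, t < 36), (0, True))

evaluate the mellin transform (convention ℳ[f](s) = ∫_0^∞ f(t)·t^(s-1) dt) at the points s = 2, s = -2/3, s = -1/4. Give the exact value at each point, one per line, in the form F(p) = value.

F(2) = 410*log(2) + 14810143/1050
F(-2/3) = -15*2**(1/3) - log(2**(3*2**(1/3) + 6)) + 3*6**(2/3) + 183/10
F(-1/4) = -277/15 + 12*log(2) + 8*sqrt(6)

undo the shared t-power: t/4 on [0, 1); log(sqrt(t)/2) on [1, 16); sqrt(t) on [16, 36)
the power substitution comes off first: t**2/4 on [0, 1); log(t/2) on [1, 4); t on [4, 6)
reversing the common scale on t: t**2 on [0, 1/2); log(t) on [1/2, 2); 2*t on [2, 3)
integrate the 3 segments split at 1, 16, then add the results
segment [0, 1) carries t**(3/2)/4; integrate it
over [1, 16), the kernel integral of sqrt(t)*log(sqrt(t)/2) enters the sum
for t in [16, 36): the term is ∫ t·t^(s-1)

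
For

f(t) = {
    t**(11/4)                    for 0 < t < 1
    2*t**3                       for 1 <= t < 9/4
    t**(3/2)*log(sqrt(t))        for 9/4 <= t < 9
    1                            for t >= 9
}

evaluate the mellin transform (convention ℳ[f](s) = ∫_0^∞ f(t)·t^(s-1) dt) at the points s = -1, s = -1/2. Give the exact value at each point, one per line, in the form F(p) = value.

invert the shared t-power to get t**(3/4) on [0, 1); 2*t on [1, 9/4); log(sqrt(t))/sqrt(t) on [9/4, 9); …
back out the power substitution: t**(3/2) on [0, 1); 2*t**2 on [1, 3/2); log(t)/t on [3/2, 3); …
breakpoints 1, 9/4, 9: one integral from each of the 4 segments
between 0 and 1 the integrand is t**(11/4)·t^(s-1)
between 1 and 9/4 the integrand is 2*t**3·t^(s-1)
on [9/4, 9): add ∫ t**(3/2)*log(sqrt(t))·t^(s-1) dt
the [9, ∞) slice contributes ∫ 1·t^(s-1) dt

F(-1) = 1759/1008 + 3*log(2) + 3*log(3)
F(-1/2) = 9*log(2)/4 + 271/90 + 27*log(3)/4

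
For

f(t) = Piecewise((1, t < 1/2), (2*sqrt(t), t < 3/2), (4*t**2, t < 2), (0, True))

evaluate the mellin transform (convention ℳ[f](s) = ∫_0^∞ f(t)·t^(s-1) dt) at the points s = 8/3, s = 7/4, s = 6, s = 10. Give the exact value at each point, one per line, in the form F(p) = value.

F(8/3) = 3*2**(1/3)*(-6156*3**(2/3) - 112*sqrt(2) + 133 + 3024*sqrt(2)*3**(1/6) + 38912*2**(1/3))/8512
F(7/4) = 2**(1/4)*(-567*3**(3/4) + 45 + 315*sqrt(2)*3**(1/4) + 2653*sqrt(2))/315
F(6) = -sqrt(2)/416 + 729*sqrt(6)/416 + 176929/1536
F(10) = -sqrt(2)/10752 + 19683*sqrt(6)/3584 + 81228881/61440

cuts at 1/2, 3/2: linearity sums the 3 kernel integrals
on [0, 1/2): add ∫ 1·t^(s-1) dt
on [1/2, 3/2) integrate f = 2*sqrt(t) against the kernel
piece [3/2, 2): integrate 4*t**2 against the kernel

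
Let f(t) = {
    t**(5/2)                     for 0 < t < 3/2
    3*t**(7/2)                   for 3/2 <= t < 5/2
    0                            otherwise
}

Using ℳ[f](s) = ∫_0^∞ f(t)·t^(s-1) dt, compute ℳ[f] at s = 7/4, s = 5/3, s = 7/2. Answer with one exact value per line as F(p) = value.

summing 2 kernel integrals split by 3/2 yields ℳ[f](s)
for t in [0, 3/2): the term is ∫ t**(5/2)·t^(s-1)
[3/2, 5/2) adds the kernel integral of 3*t**(7/2)

F(7/4) = 2**(3/4)*(-2997*3**(1/4) + 53125*5**(1/4))/1904
F(5/3) = 9*2**(5/6)*(-4401*3**(1/6) + 78125*5**(1/6))/24800
F(7/2) = 229515/896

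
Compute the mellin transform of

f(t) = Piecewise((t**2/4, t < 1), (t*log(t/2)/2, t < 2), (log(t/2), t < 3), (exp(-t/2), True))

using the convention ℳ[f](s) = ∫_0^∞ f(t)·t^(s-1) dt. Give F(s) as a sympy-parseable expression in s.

(4*2**s*s**2*(s + 2)*(s**2 + 2*s + 1)*uppergamma(s, 3/2) - 4*2**s*s**2*(s + 2) + 4*2**s*(s + 2)*(s**2 + 2*s + 1) + 3**s*s*(s + 2)*(-4*log(2) + 4*log(3))*(s**2 + 2*s + 1) - 4*3**s*(s + 2)*(s**2 + 2*s + 1) + s**3*(s + 2)*log(4) + s**2*(s + 2)*log(4) + 2*s**2*(s + 2) + s**2*(s**2 + 2*s + 1))/(4*s**2*(s + 2)*(s**2 + 2*s + 1))
  Re(s) > -2

back out the common scale on t: t**2 on [0, 1/2); t*log(t) on [1/2, 1); log(t) on [1, 3/2); …
decompose at 1, 2, 3; ℳ[f](s) sums the 4 pieces' integrals
over [0, 1), the kernel integral of t**2/4 enters the sum
for t in [1, 2): the term is ∫ t*log(t/2)/2·t^(s-1)
for t in [2, 3): the term is ∫ log(t/2)·t^(s-1)
over [3, ∞), the kernel integral of exp(-t/2) enters the sum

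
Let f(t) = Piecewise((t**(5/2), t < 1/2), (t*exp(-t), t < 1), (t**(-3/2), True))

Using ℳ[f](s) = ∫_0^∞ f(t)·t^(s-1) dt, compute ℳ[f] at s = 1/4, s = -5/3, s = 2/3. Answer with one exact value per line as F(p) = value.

F(1/4) = -uppergamma(5/4, 1) + 2**(1/4)/22 + uppergamma(5/4, 1/2) + 4/5
F(-5/3) = -uppergamma(-2/3, 1) + 6/19 + uppergamma(-2/3, 1/2) + 3*2**(1/6)/5
F(2/3) = -uppergamma(5/3, 1) + 3*2**(5/6)/152 + uppergamma(5/3, 1/2) + 6/5

strip the shared t-power: t**(3/2) on [0, 1/2); exp(-t) on [1/2, 1); t**(-5/2) on [1, ∞)
slice at 1/2, 1, transform all 3 pieces, and sum them
between 0 and 1/2 the integrand is t**(5/2)·t^(s-1)
on [1/2, 1): add ∫ t*exp(-t)·t^(s-1) dt
the [1, ∞) slice contributes ∫ t**(-3/2)·t^(s-1) dt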